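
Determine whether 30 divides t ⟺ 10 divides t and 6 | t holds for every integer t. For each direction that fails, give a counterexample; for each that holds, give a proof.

(⟸) Suppose 10 ∣ t and 6 ∣ t. Any common multiple of 10 and 6 is a multiple of their lcm; here lcm(10, 6) = 10·6/gcd(10, 6) = 60/2 = 30, so 30 ∣ t.

(⟹) If 30 ∣ t, write t = 30q. Since 30 = 3·10, t = 10·(3q), so 10 ∣ t; and since 30 = 5·6, t = 6·(5q), so 6 ∣ t.

The biconditional holds.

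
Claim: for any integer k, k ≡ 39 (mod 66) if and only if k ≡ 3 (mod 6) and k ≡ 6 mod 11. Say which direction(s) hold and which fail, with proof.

The biconditional holds.

(→) Suppose k ≡ 39 (mod 66); write k = 66j + 39. Since 6 ∣ 66, reducing mod 6 gives k ≡ 39 ≡ 3 (mod 6); since 11 ∣ 66, reducing mod 11 gives k ≡ 39 ≡ 6 (mod 11).

(←) Conversely, if k ≡ 3 (mod 6) and k ≡ 6 (mod 11), then by the Chinese remainder theorem k ≡ 39 (mod 66). This is exactly k ≡ 39 (mod 66).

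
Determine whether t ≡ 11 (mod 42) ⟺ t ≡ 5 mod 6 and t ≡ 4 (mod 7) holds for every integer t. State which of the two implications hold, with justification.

(⟹) Suppose t ≡ 11 (mod 42); write t = 42j + 11. Since 6 ∣ 42, reducing mod 6 gives t ≡ 11 ≡ 5 (mod 6); since 7 ∣ 42, reducing mod 7 gives t ≡ 11 ≡ 4 (mod 7).

(⟸) Conversely, if t ≡ 5 (mod 6) and t ≡ 4 (mod 7), then by the Chinese remainder theorem t ≡ 11 (mod 42). This is exactly t ≡ 11 (mod 42).

Both directions hold.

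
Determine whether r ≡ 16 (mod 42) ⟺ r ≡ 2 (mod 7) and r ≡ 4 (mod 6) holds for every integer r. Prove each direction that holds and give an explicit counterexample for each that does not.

Both implications hold.

Forward direction. Suppose r ≡ 16 (mod 42); write r = 42j + 16. Since 7 ∣ 42, reducing mod 7 gives r ≡ 16 ≡ 2 (mod 7); since 6 ∣ 42, reducing mod 6 gives r ≡ 16 ≡ 4 (mod 6).

Converse. If r ≡ 2 (mod 7) and r ≡ 4 (mod 6), then by the Chinese remainder theorem r ≡ 16 (mod 42). This is exactly r ≡ 16 (mod 42).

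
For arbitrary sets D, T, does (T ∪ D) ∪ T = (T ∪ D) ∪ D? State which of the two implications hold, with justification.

(⊇) Let x ∈ (T ∪ D) ∪ D. Then either x ∈ D and x ∉ T; or x ∈ T and x ∉ D; or x ∈ D ∩ T. In each case x ∈ (T ∪ D) ∪ T, so (T ∪ D) ∪ D ⊆ (T ∪ D) ∪ T.

(⊆) Let x ∈ (T ∪ D) ∪ T. Then either x ∈ D and x ∉ T; or x ∈ T and x ∉ D; or x ∈ D ∩ T. In each case x ∈ (T ∪ D) ∪ D, so (T ∪ D) ∪ T ⊆ (T ∪ D) ∪ D.

The two sets are equal.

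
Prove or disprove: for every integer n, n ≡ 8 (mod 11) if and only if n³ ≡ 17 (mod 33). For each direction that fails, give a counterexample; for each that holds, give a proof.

Forward direction. This fails: take n = 19. Then 19 ≡ 8 (mod 11), but 19³ = 6859 ≡ 28 (mod 33), not 17.

Converse. The residues r modulo 33 with r³ ≡ 17 (mod 33) are exactly {8}, and each is ≡ 8 (mod 11).

Only the converse holds.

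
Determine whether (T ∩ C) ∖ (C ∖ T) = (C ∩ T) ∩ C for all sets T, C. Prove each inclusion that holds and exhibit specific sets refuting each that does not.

Both inclusions hold; the sets are equal.

(⊆) Let x ∈ (T ∩ C) ∖ (C ∖ T). Then x ∈ T ∩ C, from which x ∈ (C ∩ T) ∩ C.

(⊇) Let x ∈ (C ∩ T) ∩ C. Then x ∈ T ∩ C, from which x ∈ (T ∩ C) ∖ (C ∖ T).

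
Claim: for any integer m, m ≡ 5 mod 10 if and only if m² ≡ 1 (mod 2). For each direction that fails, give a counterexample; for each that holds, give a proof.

The forward direction holds; the converse fails.

(⟸) This fails: take m = 1. Then 1² = 1 ≡ 1 (mod 2), yet 1 ≡ 1 (mod 10), not 5.

(⟹) Suppose m ≡ 5 (mod 10). Then m² ≡ 5² = 25 (mod 10), and since 2 ∣ 10, also m² ≡ 1 (mod 2).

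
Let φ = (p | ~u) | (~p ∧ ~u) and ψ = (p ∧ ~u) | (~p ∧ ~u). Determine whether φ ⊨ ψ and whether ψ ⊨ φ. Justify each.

(⇒) This fails. Under p = T, u = T, the left side is true but the right side is false.

(⇐) Assume the antecedent. If p is true, (p | ~u) | (~p ∧ ~u) reduces to true regardless of the other variables. If p is false, the antecedent forces (p = F, u = F), and (p | ~u) | (~p ∧ ~u) holds there. Either way (p | ~u) | (~p ∧ ~u) holds.

Only the converse holds.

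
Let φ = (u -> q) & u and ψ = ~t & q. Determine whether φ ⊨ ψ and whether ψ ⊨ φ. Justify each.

(⇒) fails and (⇐) fails.

(⟹) This fails. Under t = T, q = T, u = T, the left side is true but the right side is false.

(⟸) This fails. Under t = F, q = T, u = F, the left side is false but the right side is true.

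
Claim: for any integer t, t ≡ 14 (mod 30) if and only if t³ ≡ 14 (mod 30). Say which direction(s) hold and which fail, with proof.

Both directions hold.

Converse. Suppose t³ ≡ 14 (mod 30). The only residue r in {0, …, 29} with r³ ≡ 14 (mod 30) is r = 14, so t ≡ 14 (mod 30).

Forward direction. Suppose t ≡ 14 (mod 30). Write t = 30j + 14. Then (30j + 14)³ = 27000j³ + 37800j² + 17640j + 2744 = 30(900j³ + 1260j² + 588j + 91) + 14, so t³ ≡ 14 (mod 30).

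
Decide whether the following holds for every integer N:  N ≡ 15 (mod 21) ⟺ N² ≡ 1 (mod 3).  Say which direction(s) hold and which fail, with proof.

Neither direction holds.

[⇒] This fails: take N = 15. Then 15 ≡ 15 (mod 21), but 15² = 225 ≡ 0 (mod 3), not 1.

[⇐] This fails: take N = 1. Then 1² = 1 ≡ 1 (mod 3), yet 1 ≡ 1 (mod 21), not 15.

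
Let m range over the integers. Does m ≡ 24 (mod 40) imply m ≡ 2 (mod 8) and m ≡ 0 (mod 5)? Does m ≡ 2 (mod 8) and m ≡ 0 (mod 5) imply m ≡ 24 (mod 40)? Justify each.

(⟹) This fails: m = 24 gives 24 ≡ 24 (mod 40) but 24 ≡ 0 (mod 8), so the conjunction on the right does not hold.

(⟸) This fails: m = 10 satisfies both congruences on the right (10 ≡ 2 mod 8 and 10 ≡ 0 mod 5) yet 10 ≡ 10 (mod 40), not 24.

(⇒) fails and (⇐) fails.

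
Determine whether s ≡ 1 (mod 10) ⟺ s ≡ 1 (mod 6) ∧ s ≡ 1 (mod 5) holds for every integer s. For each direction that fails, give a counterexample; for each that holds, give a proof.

(⇒) fails; (⇐) holds.

(←) If s ≡ 1 (mod 6) and s ≡ 1 (mod 5), then by the Chinese remainder theorem s ≡ 1 (mod 30). Since 1 ≡ 1 (mod 10) and 10 ∣ 30, we get s ≡ 1 (mod 10).

(→) This fails: s = 11 gives 11 ≡ 1 (mod 10) but 11 ≡ 5 (mod 6), so the conjunction on the right does not hold.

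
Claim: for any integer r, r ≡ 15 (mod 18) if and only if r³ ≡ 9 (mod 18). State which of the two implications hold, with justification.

[⇒] Suppose r ≡ 15 (mod 18). Write r = 18j + 15. Then (18j + 15)³ = 5832j³ + 14580j² + 12150j + 3375 = 18(324j³ + 810j² + 675j + 187) + 9, so r³ ≡ 9 (mod 18).

[⇐] This fails: take r = 3. Then 3³ = 27 ≡ 9 (mod 18), yet 3 ≡ 3 (mod 18), not 15.

Only the forward direction holds.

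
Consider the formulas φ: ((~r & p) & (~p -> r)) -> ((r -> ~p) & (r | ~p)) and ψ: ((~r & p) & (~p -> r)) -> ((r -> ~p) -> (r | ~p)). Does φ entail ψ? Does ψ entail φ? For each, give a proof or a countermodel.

Converse. Assume the antecedent. If r is true, the consequent reduces to true regardless of the other variables. If r is false, the antecedent forces (r = F, p = F), and the consequent holds there. Either way the consequent holds.

Forward direction. Assume the antecedent. If r is true, the consequent reduces to true regardless of the other variables. If r is false, the antecedent forces (r = F, p = F), and the consequent holds there. Either way the consequent holds.

The biconditional holds.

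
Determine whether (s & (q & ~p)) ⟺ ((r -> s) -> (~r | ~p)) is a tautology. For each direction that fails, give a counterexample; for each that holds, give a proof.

Only the forward direction holds.

Forward direction. Assume the antecedent. If q is true, the antecedent forces (q = T, s = T, r = F, p = F) or (q = T, s = T, r = T, p = F), and (r -> s) -> (~r | ~p) holds there. If q is false, the antecedent cannot hold. Either way (r -> s) -> (~r | ~p) holds.

Converse. This fails. Under q = F, s = F, r = F, p = F, the left side is false but the right side is true.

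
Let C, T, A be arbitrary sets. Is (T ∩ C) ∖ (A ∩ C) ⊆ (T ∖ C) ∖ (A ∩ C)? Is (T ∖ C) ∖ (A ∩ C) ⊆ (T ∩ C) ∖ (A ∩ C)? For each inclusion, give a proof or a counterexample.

(⊆) fails and (⊇) fails.

(⊆) This inclusion fails. Take C = {1}, T = {1}, A = ∅; then 1 ∈ (T ∩ C) ∖ (A ∩ C) but 1 ∉ (T ∖ C) ∖ (A ∩ C).

(⊇) This inclusion fails. Take C = ∅, T = {1}, A = ∅; then 1 ∈ (T ∖ C) ∖ (A ∩ C) but 1 ∉ (T ∩ C) ∖ (A ∩ C).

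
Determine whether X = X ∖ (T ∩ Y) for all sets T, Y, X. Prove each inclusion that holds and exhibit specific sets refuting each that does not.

Only the reverse inclusion holds.

(⟹) This inclusion fails. Take T = {1}, Y = {1}, X = {1}; then 1 ∈ X but 1 ∉ X ∖ (T ∩ Y).

(⟸) Let x ∈ X ∖ (T ∩ Y). Then either x ∈ X and x ∉ T, Y; or x ∈ T ∩ X and x ∉ Y; or x ∈ Y ∩ X and x ∉ T. In each case x ∈ X, so X ∖ (T ∩ Y) ⊆ X.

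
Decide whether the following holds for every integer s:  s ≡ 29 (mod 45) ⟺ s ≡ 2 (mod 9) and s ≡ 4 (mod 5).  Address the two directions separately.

(→) Suppose s ≡ 29 (mod 45); write s = 45j + 29. Since 9 ∣ 45, reducing mod 9 gives s ≡ 29 ≡ 2 (mod 9); since 5 ∣ 45, reducing mod 5 gives s ≡ 29 ≡ 4 (mod 5).

(←) Conversely, if s ≡ 2 (mod 9) and s ≡ 4 (mod 5), then by the Chinese remainder theorem s ≡ 29 (mod 45). This is exactly s ≡ 29 (mod 45).

The biconditional holds.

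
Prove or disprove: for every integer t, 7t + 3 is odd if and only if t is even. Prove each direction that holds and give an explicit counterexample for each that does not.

Equivalent; both directions hold.

[⇒] Suppose 7t + 3 is odd. Since 7 is odd, 7t and t have the same parity, so 7t + 3 ≡ t + 3 (mod 2). As 3 is odd, 7t + 3 is odd exactly when t is even. Thus t is even.

[⇐] Conversely, suppose t is even; write t = 2j. Then 7t + 3 = 7·(2j) + 3 = 2·7j + 3, which is odd.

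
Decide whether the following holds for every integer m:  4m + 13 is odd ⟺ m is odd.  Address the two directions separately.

Only the reverse direction holds.

Forward direction. This fails: take m = 0. Then 4m + 13 = 13, which is odd, yet m = 0 is even, not odd.

Converse. Suppose m is odd. Since 4 is even, 4m is even for every m, so 4m + 13 has the same parity as 13, which is odd. Hence 4m + 13 is odd.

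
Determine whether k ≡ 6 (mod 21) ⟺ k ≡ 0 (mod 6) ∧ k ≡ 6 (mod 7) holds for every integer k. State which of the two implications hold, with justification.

(⇒) fails; (⇐) holds.

Forward direction. This fails: k = 27 gives 27 ≡ 6 (mod 21) but 27 ≡ 3 (mod 6), so the conjunction on the right does not hold.

Converse. If k ≡ 0 (mod 6) and k ≡ 6 (mod 7), then by the Chinese remainder theorem k ≡ 6 (mod 42). Since 6 ≡ 6 (mod 21) and 21 ∣ 42, we get k ≡ 6 (mod 21).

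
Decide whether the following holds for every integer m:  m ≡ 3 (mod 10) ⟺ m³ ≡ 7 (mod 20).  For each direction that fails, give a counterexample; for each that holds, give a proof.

Forward direction. This fails: take m = 13. Then 13 ≡ 3 (mod 10), but 13³ = 2197 ≡ 17 (mod 20), not 7.

Converse. The residues r modulo 20 with r³ ≡ 7 (mod 20) are exactly {3}, and each is ≡ 3 (mod 10).

The forward direction fails; the converse holds.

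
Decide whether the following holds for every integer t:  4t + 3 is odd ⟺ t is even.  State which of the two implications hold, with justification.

(⇒) fails; (⇐) holds.

(⟸) Suppose t is even. Since 4 is even, 4t is even for every t, so 4t + 3 has the same parity as 3, which is odd. Hence 4t + 3 is odd.

(⟹) This fails: take t = 7. Then 4t + 3 = 31, which is odd, yet t = 7 is odd, not even.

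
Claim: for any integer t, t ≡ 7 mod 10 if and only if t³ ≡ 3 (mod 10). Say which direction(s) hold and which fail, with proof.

[⇒] Suppose t ≡ 7 mod 10. Write t = 10j + 7. Then (10j + 7)³ = 1000j³ + 2100j² + 1470j + 343 = 10(100j³ + 210j² + 147j + 34) + 3, so t³ ≡ 3 (mod 10).

[⇐] Conversely, suppose t³ ≡ 3 (mod 10). The only residue r in {0, …, 9} with r³ ≡ 3 (mod 10) is r = 7, so t ≡ 7 (mod 10).

The biconditional holds.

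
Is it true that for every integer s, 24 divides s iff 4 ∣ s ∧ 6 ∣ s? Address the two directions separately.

(⇒) holds; (⇐) fails.

(⇒) If 24 ∣ s, write s = 24q. Since 24 = 6·4, s = 4·(6q), so 4 ∣ s; and since 24 = 4·6, s = 6·(4q), so 6 ∣ s.

(⇐) This fails: take s = 12. Both 4 ∣ 12 and 6 ∣ 12, yet 12 is not a multiple of 24 (since 12 = 0·24 + 12), so 24 ∤ 12.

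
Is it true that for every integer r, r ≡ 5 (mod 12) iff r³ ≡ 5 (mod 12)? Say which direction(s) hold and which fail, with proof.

(⇒) Suppose r ≡ 5 (mod 12). Write r = 12j + 5. Then (12j + 5)³ = 1728j³ + 2160j² + 900j + 125 = 12(144j³ + 180j² + 75j + 10) + 5, so r³ ≡ 5 (mod 12).

(⇐) Conversely, suppose r³ ≡ 5 (mod 12). The only residue r in {0, …, 11} with r³ ≡ 5 (mod 12) is r = 5, so r ≡ 5 (mod 12).

Both implications hold.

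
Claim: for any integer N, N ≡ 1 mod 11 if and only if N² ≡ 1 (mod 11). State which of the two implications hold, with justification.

(⟹) Suppose N ≡ 1 mod 11. Write N = 11j + 1. Then (11j + 1)² = 121j² + 22j + 1 = 11(11j² + 2j) + 1, so N² ≡ 1 (mod 11).

(⟸) This fails: take N = 10. Then 10² = 100 ≡ 1 (mod 11), yet 10 ≡ 10 (mod 11), not 1.

Only the forward implication holds.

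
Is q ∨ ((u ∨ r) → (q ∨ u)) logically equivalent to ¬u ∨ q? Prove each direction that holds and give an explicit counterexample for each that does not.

(⇒) fails and (⇐) fails.

(⟹) This fails. Under q = F, u = T, r = F, the left side is true but the right side is false.

(⟸) This fails. Under q = F, u = F, r = T, the left side is false but the right side is true.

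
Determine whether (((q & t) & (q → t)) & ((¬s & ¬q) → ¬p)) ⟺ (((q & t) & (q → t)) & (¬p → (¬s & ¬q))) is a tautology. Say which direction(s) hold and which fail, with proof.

Only the converse holds.

(⟹) This fails. Under p = F, q = T, s = F, t = T, the left side is true but the right side is false.

(⟸) Assume the antecedent. If p is true, the antecedent forces (p = T, q = T, s = F, t = T) or (p = T, q = T, s = T, t = T), and the consequent holds there. If p is false, the antecedent cannot hold. Either way the consequent holds.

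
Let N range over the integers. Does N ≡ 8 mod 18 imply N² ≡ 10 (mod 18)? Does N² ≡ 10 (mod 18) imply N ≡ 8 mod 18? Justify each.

Only the forward direction holds.

(⟹) Suppose N ≡ 8 mod 18. Write N = 18j + 8. Then (18j + 8)² = 324j² + 288j + 64 = 18(18j² + 16j + 3) + 10, so N² ≡ 10 (mod 18).

(⟸) This fails: take N = 10. Then 10² = 100 ≡ 10 (mod 18), yet 10 ≡ 10 (mod 18), not 8.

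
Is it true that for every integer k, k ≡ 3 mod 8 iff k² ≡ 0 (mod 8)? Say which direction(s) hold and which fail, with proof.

Both directions fail.

(⇒) This fails: take k = 3. Then 3 ≡ 3 (mod 8), but 3² = 9 ≡ 1 (mod 8), not 0.

(⇐) This fails: take k = 0. Then 0² = 0 ≡ 0 (mod 8), yet 0 ≡ 0 (mod 8), not 3.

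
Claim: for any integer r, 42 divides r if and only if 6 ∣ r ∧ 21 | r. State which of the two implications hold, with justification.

Both implications hold.

(⟹) If 42 ∣ r, write r = 42q. Since 42 = 7·6, r = 6·(7q), so 6 ∣ r; and since 42 = 2·21, r = 21·(2q), so 21 ∣ r.

(⟸) Suppose 6 ∣ r and 21 ∣ r. Any common multiple of 6 and 21 is a multiple of their lcm; here lcm(6, 21) = 6·21/gcd(6, 21) = 126/3 = 42, so 42 ∣ r.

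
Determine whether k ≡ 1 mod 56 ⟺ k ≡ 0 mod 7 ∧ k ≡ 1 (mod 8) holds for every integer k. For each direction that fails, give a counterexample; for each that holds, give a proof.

Forward direction. This fails: k = 1 gives 1 ≡ 1 (mod 56) but 1 ≡ 1 (mod 7), so the conjunction on the right does not hold.

Converse. This fails: k = 49 satisfies both congruences on the right (49 ≡ 0 mod 7 and 49 ≡ 1 mod 8) yet 49 ≡ 49 (mod 56), not 1.

Neither direction holds.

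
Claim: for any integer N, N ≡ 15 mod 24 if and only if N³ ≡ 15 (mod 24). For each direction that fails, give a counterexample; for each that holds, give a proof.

(⟹) Suppose N ≡ 15 mod 24. Write N = 24j + 15. Then (24j + 15)³ = 13824j³ + 25920j² + 16200j + 3375 = 24(576j³ + 1080j² + 675j + 140) + 15, so N³ ≡ 15 (mod 24).

(⟸) Conversely, suppose N³ ≡ 15 (mod 24). The only residue r in {0, …, 23} with r³ ≡ 15 (mod 24) is r = 15, so N ≡ 15 (mod 24).

The biconditional holds.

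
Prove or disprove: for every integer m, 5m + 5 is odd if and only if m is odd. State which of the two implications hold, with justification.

(⇒) This fails: m = 4 gives 5m + 5 = 25, which is odd, but 4 is even, not odd.

(⇐) This also fails: m = 7 is odd, but 5m + 5 = 40 is even, not odd.

Neither implication holds.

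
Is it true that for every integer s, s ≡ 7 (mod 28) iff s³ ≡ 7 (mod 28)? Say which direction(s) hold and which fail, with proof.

Both directions hold; the statement is true.

(⟹) Suppose s ≡ 7 (mod 28). Write s = 28j + 7. Then (28j + 7)³ = 21952j³ + 16464j² + 4116j + 343 = 28(784j³ + 588j² + 147j + 12) + 7, so s³ ≡ 7 (mod 28).

(⟸) Conversely, suppose s³ ≡ 7 (mod 28). The only residue r in {0, …, 27} with r³ ≡ 7 (mod 28) is r = 7, so s ≡ 7 (mod 28).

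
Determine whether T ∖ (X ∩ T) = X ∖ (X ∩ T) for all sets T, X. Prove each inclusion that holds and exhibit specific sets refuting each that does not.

Neither inclusion holds.

(⟹) This inclusion fails. Take T = {1}, X = ∅; then 1 ∈ T ∖ (X ∩ T) but 1 ∉ X ∖ (X ∩ T).

(⟸) This inclusion fails. Take T = ∅, X = {1}; then 1 ∈ X ∖ (X ∩ T) but 1 ∉ T ∖ (X ∩ T).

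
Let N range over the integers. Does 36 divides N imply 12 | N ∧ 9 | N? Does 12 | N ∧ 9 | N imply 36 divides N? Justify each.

Both implications hold.

Forward direction. If 36 ∣ N, write N = 36q. Since 36 = 3·12, N = 12·(3q), so 12 ∣ N; and since 36 = 4·9, N = 9·(4q), so 9 ∣ N.

Converse. Suppose 12 ∣ N and 9 ∣ N. Any common multiple of 12 and 9 is a multiple of their lcm; here lcm(12, 9) = 12·9/gcd(12, 9) = 108/3 = 36, so 36 ∣ N.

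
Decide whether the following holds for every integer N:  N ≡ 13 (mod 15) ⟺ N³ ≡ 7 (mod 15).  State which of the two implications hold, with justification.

Equivalent; both directions hold.

(←) Suppose N³ ≡ 7 (mod 15). The only residue r in {0, …, 14} with r³ ≡ 7 (mod 15) is r = 13, so N ≡ 13 (mod 15).

(→) Suppose N ≡ 13 (mod 15). Write N = 15j + 13. Then (15j + 13)³ = 3375j³ + 8775j² + 7605j + 2197 = 15(225j³ + 585j² + 507j + 146) + 7, so N³ ≡ 7 (mod 15).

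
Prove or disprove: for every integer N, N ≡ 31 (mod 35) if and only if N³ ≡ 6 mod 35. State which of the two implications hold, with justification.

Only the forward direction holds.

(→) Suppose N ≡ 31 (mod 35). Write N = 35j + 31. Then (35j + 31)³ = 42875j³ + 113925j² + 100905j + 29791 = 35(1225j³ + 3255j² + 2883j + 851) + 6, so N³ ≡ 6 (mod 35).

(←) This fails: take N = 6. Then 6³ = 216 ≡ 6 (mod 35), yet 6 ≡ 6 (mod 35), not 31.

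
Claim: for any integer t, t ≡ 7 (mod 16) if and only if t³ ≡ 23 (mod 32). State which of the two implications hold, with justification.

(⟹) This fails: take t = 23. Then 23 ≡ 7 (mod 16), but 23³ = 12167 ≡ 7 (mod 32), not 23.

(⟸) Conversely, the residues r modulo 32 with r³ ≡ 23 (mod 32) are exactly {7}, and each is ≡ 7 (mod 16).

Only the converse holds.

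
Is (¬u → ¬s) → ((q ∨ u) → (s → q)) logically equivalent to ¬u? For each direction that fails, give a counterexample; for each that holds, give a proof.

(→) This fails. Under s = F, u = T, q = F, the left side is true but the right side is false.

(←) Assume the antecedent. If s is true, the antecedent forces (s = T, u = F, q = F) or (s = T, u = F, q = T), and the consequent holds there. If s is false, the consequent reduces to true regardless of the other variables. Either way the consequent holds.

(⇒) fails; (⇐) holds.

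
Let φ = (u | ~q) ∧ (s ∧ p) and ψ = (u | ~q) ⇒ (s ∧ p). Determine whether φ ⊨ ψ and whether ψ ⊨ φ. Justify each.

The forward direction holds; the converse fails.

[⇐] This fails. Under s = F, q = T, u = F, p = F, the left side is false but the right side is true.

[⇒] Assume the antecedent. If q is true, the antecedent forces (s = T, q = T, u = T, p = T), and (u | ~q) ⇒ (s ∧ p) holds there. If q is false, the antecedent forces (s = T, q = F, u = F, p = T) or (s = T, q = F, u = T, p = T), and (u | ~q) ⇒ (s ∧ p) holds there. Either way (u | ~q) ⇒ (s ∧ p) holds.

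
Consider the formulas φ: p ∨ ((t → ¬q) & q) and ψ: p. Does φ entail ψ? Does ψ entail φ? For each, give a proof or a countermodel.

Only the converse holds.

(⇐) Assume the antecedent. If p is true, p ∨ ((t → ¬q) & q) reduces to true regardless of the other variables. If p is false, the antecedent cannot hold. Either way p ∨ ((t → ¬q) & q) holds.

(⇒) This fails. Under p = F, t = F, q = T, the left side is true but the right side is false.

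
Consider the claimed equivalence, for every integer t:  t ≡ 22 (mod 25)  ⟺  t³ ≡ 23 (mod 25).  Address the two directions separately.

Converse. Suppose t³ ≡ 23 (mod 25). The only residue r in {0, …, 24} with r³ ≡ 23 (mod 25) is r = 22, so t ≡ 22 (mod 25).

Forward direction. Suppose t ≡ 22 (mod 25). Write t = 25j + 22. Then (25j + 22)³ = 15625j³ + 41250j² + 36300j + 10648 = 25(625j³ + 1650j² + 1452j + 425) + 23, so t³ ≡ 23 (mod 25).

Both implications hold.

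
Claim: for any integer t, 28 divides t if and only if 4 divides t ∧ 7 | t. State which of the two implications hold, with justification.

Both directions hold.

Converse. Suppose 4 ∣ t and 7 ∣ t. Any common multiple of 4 and 7 is a multiple of their lcm; here gcd(4, 7) = 1, so lcm(4, 7) = 4·7 = 28, so 28 ∣ t.

Forward direction. If 28 ∣ t, write t = 28q. Since 28 = 7·4, t = 4·(7q), so 4 ∣ t; and since 28 = 4·7, t = 7·(4q), so 7 ∣ t.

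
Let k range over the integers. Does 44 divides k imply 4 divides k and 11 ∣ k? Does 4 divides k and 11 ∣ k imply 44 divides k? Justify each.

(⟹) If 44 ∣ k, write k = 44q. Since 44 = 11·4, k = 4·(11q), so 4 ∣ k; and since 44 = 4·11, k = 11·(4q), so 11 ∣ k.

(⟸) Suppose 4 ∣ k and 11 ∣ k. Any common multiple of 4 and 11 is a multiple of their lcm; here gcd(4, 11) = 1, so lcm(4, 11) = 4·11 = 44, so 44 ∣ k.

Equivalent; both directions hold.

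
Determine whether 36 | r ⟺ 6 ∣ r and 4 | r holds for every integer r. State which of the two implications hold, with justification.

(⇐) This fails: take r = 12. Both 6 ∣ 12 and 4 ∣ 12, yet 12 is not a multiple of 36 (since 12 = 0·36 + 12), so 36 ∤ 12.

(⇒) If 36 ∣ r, write r = 36q. Since 36 = 6·6, r = 6·(6q), so 6 ∣ r; and since 36 = 9·4, r = 4·(9q), so 4 ∣ r.

Only the forward implication holds.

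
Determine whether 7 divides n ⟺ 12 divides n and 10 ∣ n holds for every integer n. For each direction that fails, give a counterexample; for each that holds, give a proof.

Neither implication holds.

(⇒) This fails: take n = 7. Certainly 7 ∣ 7, but 12 ∤ 7.

(⇐) This fails: take n = 60. Both 12 ∣ 60 and 10 ∣ 60, yet 60 is not a multiple of 7 (since 60 = 8·7 + 4), so 7 ∤ 60.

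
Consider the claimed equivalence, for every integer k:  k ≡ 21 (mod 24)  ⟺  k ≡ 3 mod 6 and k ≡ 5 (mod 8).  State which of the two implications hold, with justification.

(←) If k ≡ 3 (mod 6) and k ≡ 5 (mod 8), then by the Chinese remainder theorem k ≡ 21 (mod 24). This is exactly k ≡ 21 (mod 24).

(→) Suppose k ≡ 21 (mod 24); write k = 24j + 21. Since 6 ∣ 24, reducing mod 6 gives k ≡ 21 ≡ 3 (mod 6); since 8 ∣ 24, reducing mod 8 gives k ≡ 21 ≡ 5 (mod 8).

The biconditional holds.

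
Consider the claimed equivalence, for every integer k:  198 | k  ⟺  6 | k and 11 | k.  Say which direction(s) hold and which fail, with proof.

Not equivalent: only (⇒) holds.

(⇒) If 198 ∣ k, write k = 198q. Since 198 = 33·6, k = 6·(33q), so 6 ∣ k; and since 198 = 18·11, k = 11·(18q), so 11 ∣ k.

(⇐) This fails: take k = 66. Both 6 ∣ 66 and 11 ∣ 66, yet 66 is not a multiple of 198 (since 66 = 0·198 + 66), so 198 ∤ 66.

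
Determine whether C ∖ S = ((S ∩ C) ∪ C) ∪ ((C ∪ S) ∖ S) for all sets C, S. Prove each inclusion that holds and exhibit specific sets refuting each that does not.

(⟹) Let x ∈ C ∖ S. Then x ∈ C and x ∉ S, from which x ∈ ((S ∩ C) ∪ C) ∪ ((C ∪ S) ∖ S).

(⟸) This inclusion fails. Take C = {1}, S = {1}; then 1 ∈ ((S ∩ C) ∪ C) ∪ ((C ∪ S) ∖ S) but 1 ∉ C ∖ S.

(⊆) holds; (⊇) fails.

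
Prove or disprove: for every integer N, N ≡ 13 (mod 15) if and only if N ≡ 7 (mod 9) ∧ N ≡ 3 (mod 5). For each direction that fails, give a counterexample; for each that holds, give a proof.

Only the reverse direction holds.

(⇐) If N ≡ 7 (mod 9) and N ≡ 3 (mod 5), then by the Chinese remainder theorem N ≡ 43 (mod 45). Since 43 ≡ 13 (mod 15) and 15 ∣ 45, we get N ≡ 13 (mod 15).

(⇒) This fails: N = 28 gives 28 ≡ 13 (mod 15) but 28 ≡ 1 (mod 9), so the conjunction on the right does not hold.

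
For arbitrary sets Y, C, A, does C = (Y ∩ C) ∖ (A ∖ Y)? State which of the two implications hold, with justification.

(⟹) This inclusion fails. Take Y = ∅, C = {1}, A = ∅; then 1 ∈ C but 1 ∉ (Y ∩ C) ∖ (A ∖ Y).

(⟸) Let x ∈ (Y ∩ C) ∖ (A ∖ Y). Then either x ∈ Y ∩ C and x ∉ A; or x ∈ Y ∩ C ∩ A. In each case x ∈ C, so (Y ∩ C) ∖ (A ∖ Y) ⊆ C.

Only the reverse inclusion holds.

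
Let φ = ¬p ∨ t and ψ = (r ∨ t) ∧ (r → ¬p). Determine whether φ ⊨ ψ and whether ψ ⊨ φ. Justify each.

Only the converse holds.

[⇒] This fails. Under p = F, t = F, r = F, the left side is true but the right side is false.

[⇐] Assume the antecedent. If p is true, the antecedent forces (p = T, t = T, r = F), and ¬p ∨ t holds there. If p is false, ¬p ∨ t reduces to true regardless of the other variables. Either way ¬p ∨ t holds.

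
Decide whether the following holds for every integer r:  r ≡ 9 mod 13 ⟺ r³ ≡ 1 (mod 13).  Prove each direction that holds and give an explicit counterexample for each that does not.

Only the forward implication holds.

Forward direction. Suppose r ≡ 9 mod 13. Write r = 13j + 9. Then (13j + 9)³ = 2197j³ + 4563j² + 3159j + 729 = 13(169j³ + 351j² + 243j + 56) + 1, so r³ ≡ 1 (mod 13).

Converse. This fails: take r = 1. Then 1³ = 1 ≡ 1 (mod 13), yet 1 ≡ 1 (mod 13), not 9.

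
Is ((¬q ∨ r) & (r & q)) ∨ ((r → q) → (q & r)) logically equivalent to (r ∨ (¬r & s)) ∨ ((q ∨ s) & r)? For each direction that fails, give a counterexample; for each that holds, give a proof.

(→) Assume the antecedent. If s is true, (r ∨ (¬r & s)) ∨ ((q ∨ s) & r) reduces to true regardless of the other variables. If s is false, the antecedent forces (s = F, q = F, r = T) or (s = F, q = T, r = T), and (r ∨ (¬r & s)) ∨ ((q ∨ s) & r) holds there. Either way (r ∨ (¬r & s)) ∨ ((q ∨ s) & r) holds.

(←) This fails. Under s = T, q = F, r = F, the left side is false but the right side is true.

Only the forward direction holds.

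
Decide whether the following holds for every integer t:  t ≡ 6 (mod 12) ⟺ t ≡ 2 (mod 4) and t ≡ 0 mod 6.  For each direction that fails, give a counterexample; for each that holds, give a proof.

Both directions hold.

Converse. If t ≡ 2 (mod 4) and t ≡ 0 (mod 6), then by the Chinese remainder theorem t ≡ 6 (mod 12). This is exactly t ≡ 6 (mod 12).

Forward direction. Suppose t ≡ 6 (mod 12); write t = 12j + 6. Since 4 ∣ 12, reducing mod 4 gives t ≡ 6 ≡ 2 (mod 4); since 6 ∣ 12, reducing mod 6 gives t ≡ 6 ≡ 0 (mod 6).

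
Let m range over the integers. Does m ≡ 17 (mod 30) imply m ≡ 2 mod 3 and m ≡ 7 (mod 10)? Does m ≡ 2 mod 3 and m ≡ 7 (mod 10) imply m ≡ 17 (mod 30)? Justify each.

Both implications hold.

[⇒] Suppose m ≡ 17 (mod 30); write m = 30j + 17. Since 3 ∣ 30, reducing mod 3 gives m ≡ 17 ≡ 2 (mod 3); since 10 ∣ 30, reducing mod 10 gives m ≡ 17 ≡ 7 (mod 10).

[⇐] Conversely, if m ≡ 2 (mod 3) and m ≡ 7 (mod 10), then by the Chinese remainder theorem m ≡ 17 (mod 30). This is exactly m ≡ 17 (mod 30).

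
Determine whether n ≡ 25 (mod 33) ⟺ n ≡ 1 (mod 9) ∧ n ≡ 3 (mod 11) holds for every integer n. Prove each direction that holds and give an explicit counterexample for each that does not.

The forward direction fails; the converse holds.

Forward direction. This fails: n = 25 gives 25 ≡ 25 (mod 33) but 25 ≡ 7 (mod 9), so the conjunction on the right does not hold.

Converse. If n ≡ 1 (mod 9) and n ≡ 3 (mod 11), then by the Chinese remainder theorem n ≡ 91 (mod 99). Since 91 ≡ 25 (mod 33) and 33 ∣ 99, we get n ≡ 25 (mod 33).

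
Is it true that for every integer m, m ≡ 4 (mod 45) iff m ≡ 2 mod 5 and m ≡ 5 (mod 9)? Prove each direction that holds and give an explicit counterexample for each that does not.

(→) This fails: m = 4 gives 4 ≡ 4 (mod 45) but 4 ≡ 4 (mod 5), so the conjunction on the right does not hold.

(←) This fails: m = 32 satisfies both congruences on the right (32 ≡ 2 mod 5 and 32 ≡ 5 mod 9) yet 32 ≡ 32 (mod 45), not 4.

Neither direction holds.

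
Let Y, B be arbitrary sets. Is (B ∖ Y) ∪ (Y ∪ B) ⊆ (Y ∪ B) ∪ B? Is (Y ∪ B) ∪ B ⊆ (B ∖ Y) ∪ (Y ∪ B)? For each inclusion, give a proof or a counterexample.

Both inclusions hold.

(⟹) Let x ∈ (B ∖ Y) ∪ (Y ∪ B). Then either x ∈ Y and x ∉ B; or x ∈ B and x ∉ Y; or x ∈ Y ∩ B. In each case x ∈ (Y ∪ B) ∪ B, so (B ∖ Y) ∪ (Y ∪ B) ⊆ (Y ∪ B) ∪ B.

(⟸) Let x ∈ (Y ∪ B) ∪ B. Then either x ∈ Y and x ∉ B; or x ∈ B and x ∉ Y; or x ∈ Y ∩ B. In each case x ∈ (B ∖ Y) ∪ (Y ∪ B), so (Y ∪ B) ∪ B ⊆ (B ∖ Y) ∪ (Y ∪ B).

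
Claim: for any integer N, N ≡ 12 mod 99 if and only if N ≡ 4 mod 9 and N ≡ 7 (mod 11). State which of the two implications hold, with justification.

Both directions fail.

(⟹) This fails: N = 12 gives 12 ≡ 12 (mod 99) but 12 ≡ 3 (mod 9), so the conjunction on the right does not hold.

(⟸) This fails: N = 40 satisfies both congruences on the right (40 ≡ 4 mod 9 and 40 ≡ 7 mod 11) yet 40 ≡ 40 (mod 99), not 12.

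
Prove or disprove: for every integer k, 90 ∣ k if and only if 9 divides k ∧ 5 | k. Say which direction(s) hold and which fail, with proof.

(⟸) This fails: take k = 45. Both 9 ∣ 45 and 5 ∣ 45, yet 45 is not a multiple of 90 (since 45 = 0·90 + 45), so 90 ∤ 45.

(⟹) If 90 ∣ k, write k = 90q. Since 90 = 10·9, k = 9·(10q), so 9 ∣ k; and since 90 = 18·5, k = 5·(18q), so 5 ∣ k.

Not equivalent: only (⇒) holds.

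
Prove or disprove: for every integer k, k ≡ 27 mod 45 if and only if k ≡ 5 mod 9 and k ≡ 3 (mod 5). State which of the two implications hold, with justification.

Both directions fail.

[⇒] This fails: k = 27 gives 27 ≡ 27 (mod 45) but 27 ≡ 0 (mod 9), so the conjunction on the right does not hold.

[⇐] This fails: k = 23 satisfies both congruences on the right (23 ≡ 5 mod 9 and 23 ≡ 3 mod 5) yet 23 ≡ 23 (mod 45), not 27.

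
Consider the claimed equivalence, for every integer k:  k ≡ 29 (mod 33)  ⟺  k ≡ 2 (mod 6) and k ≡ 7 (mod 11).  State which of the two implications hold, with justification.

(⟸) If k ≡ 2 (mod 6) and k ≡ 7 (mod 11), then by the Chinese remainder theorem k ≡ 62 (mod 66). Since 62 ≡ 29 (mod 33) and 33 ∣ 66, we get k ≡ 29 (mod 33).

(⟹) This fails: k = 29 gives 29 ≡ 29 (mod 33) but 29 ≡ 5 (mod 6), so the conjunction on the right does not hold.

Not equivalent: only (⇐) holds.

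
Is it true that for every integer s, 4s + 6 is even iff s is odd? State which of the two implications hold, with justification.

The forward direction fails; the converse holds.

[⇒] This fails: take s = 6. Then 4s + 6 = 30, which is even, yet s = 6 is even, not odd.

[⇐] Suppose s is odd. Since 4 is even, 4s is even for every s, so 4s + 6 has the same parity as 6, which is even. Hence 4s + 6 is even.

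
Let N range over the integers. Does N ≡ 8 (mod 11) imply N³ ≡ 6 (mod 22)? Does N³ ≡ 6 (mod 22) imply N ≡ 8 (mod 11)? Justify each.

The forward direction fails; the converse holds.

(⇐) The residues r modulo 22 with r³ ≡ 6 (mod 22) are exactly {8}, and each is ≡ 8 (mod 11).

(⇒) This fails: take N = 19. Then 19 ≡ 8 (mod 11), but 19³ = 6859 ≡ 17 (mod 22), not 6.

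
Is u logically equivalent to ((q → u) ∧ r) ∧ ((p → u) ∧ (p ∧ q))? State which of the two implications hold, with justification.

Only the converse holds.

Converse. Assume the antecedent. If r is true, the antecedent forces (r = T, u = T, p = T, q = T), and u holds there. If r is false, the antecedent cannot hold. Either way u holds.

Forward direction. This fails. Under r = F, u = T, p = F, q = F, the left side is true but the right side is false.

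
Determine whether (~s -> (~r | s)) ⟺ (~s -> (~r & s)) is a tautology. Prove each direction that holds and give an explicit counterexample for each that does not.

Only the converse holds.

(→) This fails. Under r = F, s = F, the left side is true but the right side is false.

(←) Assume the antecedent. If r is true, the antecedent forces (r = T, s = T), and ~s -> (~r | s) holds there. If r is false, ~s -> (~r | s) reduces to true regardless of the other variables. Either way ~s -> (~r | s) holds.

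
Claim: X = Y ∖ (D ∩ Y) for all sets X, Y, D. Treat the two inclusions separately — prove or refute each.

Neither inclusion holds.

(⟹) This inclusion fails. Take X = {1}, Y = ∅, D = ∅; then 1 ∈ X but 1 ∉ Y ∖ (D ∩ Y).

(⟸) This inclusion fails. Take X = ∅, Y = {1}, D = ∅; then 1 ∈ Y ∖ (D ∩ Y) but 1 ∉ X.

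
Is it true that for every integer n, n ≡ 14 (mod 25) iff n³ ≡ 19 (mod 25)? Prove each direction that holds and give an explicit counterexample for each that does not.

Equivalent; both directions hold.

(⇒) Suppose n ≡ 14 (mod 25). Write n = 25j + 14. Then (25j + 14)³ = 15625j³ + 26250j² + 14700j + 2744 = 25(625j³ + 1050j² + 588j + 109) + 19, so n³ ≡ 19 (mod 25).

(⇐) Conversely, suppose n³ ≡ 19 (mod 25). The only residue r in {0, …, 24} with r³ ≡ 19 (mod 25) is r = 14, so n ≡ 14 (mod 25).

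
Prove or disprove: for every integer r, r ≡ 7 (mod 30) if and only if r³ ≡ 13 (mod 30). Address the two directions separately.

Equivalent; both directions hold.

[⇒] Suppose r ≡ 7 (mod 30). Write r = 30j + 7. Then (30j + 7)³ = 27000j³ + 18900j² + 4410j + 343 = 30(900j³ + 630j² + 147j + 11) + 13, so r³ ≡ 13 (mod 30).

[⇐] Conversely, suppose r³ ≡ 13 (mod 30). The only residue r in {0, …, 29} with r³ ≡ 13 (mod 30) is r = 7, so r ≡ 7 (mod 30).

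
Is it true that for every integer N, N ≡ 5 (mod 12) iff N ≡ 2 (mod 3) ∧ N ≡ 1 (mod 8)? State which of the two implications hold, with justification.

(⟹) This fails: N = 5 gives 5 ≡ 5 (mod 12) but 5 ≡ 5 (mod 8), so the conjunction on the right does not hold.

(⟸) Conversely, if N ≡ 2 (mod 3) and N ≡ 1 (mod 8), then by the Chinese remainder theorem N ≡ 17 (mod 24). Since 17 ≡ 5 (mod 12) and 12 ∣ 24, we get N ≡ 5 (mod 12).

The forward direction fails; the converse holds.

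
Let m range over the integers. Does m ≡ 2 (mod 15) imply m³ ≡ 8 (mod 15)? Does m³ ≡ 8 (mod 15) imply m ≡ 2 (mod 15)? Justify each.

Both directions hold; the statement is true.

(→) Suppose m ≡ 2 (mod 15). Write m = 15j + 2. Then (15j + 2)³ = 3375j³ + 1350j² + 180j + 8 = 15(225j³ + 90j² + 12j) + 8, so m³ ≡ 8 (mod 15).

(←) Conversely, suppose m³ ≡ 8 (mod 15). The only residue r in {0, …, 14} with r³ ≡ 8 (mod 15) is r = 2, so m ≡ 2 (mod 15).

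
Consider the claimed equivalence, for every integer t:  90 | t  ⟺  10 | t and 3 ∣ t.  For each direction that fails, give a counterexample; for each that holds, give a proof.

(⟹) If 90 ∣ t, write t = 90q. Since 90 = 9·10, t = 10·(9q), so 10 ∣ t; and since 90 = 30·3, t = 3·(30q), so 3 ∣ t.

(⟸) This fails: take t = 30. Both 10 ∣ 30 and 3 ∣ 30, yet 30 is not a multiple of 90 (since 30 = 0·90 + 30), so 90 ∤ 30.

(⇒) holds; (⇐) fails.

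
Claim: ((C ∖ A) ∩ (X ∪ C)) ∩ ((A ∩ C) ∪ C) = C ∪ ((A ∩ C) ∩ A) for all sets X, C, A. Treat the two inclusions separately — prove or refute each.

(⟹) Let x ∈ ((C ∖ A) ∩ (X ∪ C)) ∩ ((A ∩ C) ∪ C). Then either x ∈ C and x ∉ X, A; or x ∈ X ∩ C and x ∉ A. In each case x ∈ C ∪ ((A ∩ C) ∩ A), so ((C ∖ A) ∩ (X ∪ C)) ∩ ((A ∩ C) ∪ C) ⊆ C ∪ ((A ∩ C) ∩ A).

(⟸) This inclusion fails. Take X = ∅, C = {1}, A = {1}; then 1 ∈ C ∪ ((A ∩ C) ∩ A) but 1 ∉ ((C ∖ A) ∩ (X ∪ C)) ∩ ((A ∩ C) ∪ C).

Only the forward inclusion holds.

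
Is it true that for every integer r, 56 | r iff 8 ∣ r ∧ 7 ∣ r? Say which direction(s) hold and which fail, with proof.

The biconditional holds.

(⟹) If 56 ∣ r, write r = 56q. Since 56 = 7·8, r = 8·(7q), so 8 ∣ r; and since 56 = 8·7, r = 7·(8q), so 7 ∣ r.

(⟸) Suppose 8 ∣ r and 7 ∣ r. Any common multiple of 8 and 7 is a multiple of their lcm; here gcd(8, 7) = 1, so lcm(8, 7) = 8·7 = 56, so 56 ∣ r.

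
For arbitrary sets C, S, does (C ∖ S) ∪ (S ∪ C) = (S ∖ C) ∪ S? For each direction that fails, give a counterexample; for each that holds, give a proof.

Only the reverse inclusion holds.

(⟹) This inclusion fails. Take C = {1}, S = ∅; then 1 ∈ (C ∖ S) ∪ (S ∪ C) but 1 ∉ (S ∖ C) ∪ S.

(⟸) Let x ∈ (S ∖ C) ∪ S. Then either x ∈ S and x ∉ C; or x ∈ C ∩ S. In each case x ∈ (C ∖ S) ∪ (S ∪ C), so (S ∖ C) ∪ S ⊆ (C ∖ S) ∪ (S ∪ C).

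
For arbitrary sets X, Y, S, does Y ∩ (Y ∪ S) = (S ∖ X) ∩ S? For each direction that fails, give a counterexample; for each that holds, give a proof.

Forward inclusion. This inclusion fails. Take X = ∅, Y = {1}, S = ∅; then 1 ∈ Y ∩ (Y ∪ S) but 1 ∉ (S ∖ X) ∩ S.

Reverse inclusion. This inclusion fails. Take X = ∅, Y = ∅, S = {1}; then 1 ∈ (S ∖ X) ∩ S but 1 ∉ Y ∩ (Y ∪ S).

Both inclusions fail.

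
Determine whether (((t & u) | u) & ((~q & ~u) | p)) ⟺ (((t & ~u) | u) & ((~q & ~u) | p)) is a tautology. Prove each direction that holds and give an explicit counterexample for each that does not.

The forward direction holds; the converse fails.

Forward direction. Assume the antecedent. If q is true, the antecedent forces (q = T, u = T, t = F, p = T) or (q = T, u = T, t = T, p = T), and the consequent holds there. If q is false, the antecedent forces (q = F, u = T, t = F, p = T) or (q = F, u = T, t = T, p = T), and the consequent holds there. Either way the consequent holds.

Converse. This fails. Under q = F, u = F, t = T, p = F, the left side is false but the right side is true.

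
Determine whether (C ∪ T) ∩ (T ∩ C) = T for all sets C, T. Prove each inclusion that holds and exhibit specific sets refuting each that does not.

(⊆) Let x ∈ (C ∪ T) ∩ (T ∩ C). Then x ∈ C ∩ T, from which x ∈ T.

(⊇) This inclusion fails. Take C = ∅, T = {1}; then 1 ∈ T but 1 ∉ (C ∪ T) ∩ (T ∩ C).

Only the forward inclusion holds.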